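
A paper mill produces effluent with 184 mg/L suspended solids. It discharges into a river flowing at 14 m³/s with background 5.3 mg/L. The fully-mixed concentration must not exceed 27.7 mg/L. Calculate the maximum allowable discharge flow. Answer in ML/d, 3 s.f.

173 ML/d

Mass balance at complete mixing: C_std·(Q_w + Q_r) = Q_w·C_e + Q_r·C_b.
Rearranging, Q_w = Q_r·(C_std − C_b)/(C_e − C_std) = 14·(27.7 − 5.3) / (184 − 27.7) = 2.006 m³/s.
= 173.4 ML/d.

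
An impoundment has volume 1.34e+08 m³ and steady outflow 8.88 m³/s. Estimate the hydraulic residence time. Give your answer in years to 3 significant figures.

0.478 yr

Q = 8.88 m³/s × 3.156e+07 s/yr = 2.802e+08 m³/yr.
Hydraulic residence time τ = V/Q = 1.34e+08/2.802e+08 = 0.4782 yr.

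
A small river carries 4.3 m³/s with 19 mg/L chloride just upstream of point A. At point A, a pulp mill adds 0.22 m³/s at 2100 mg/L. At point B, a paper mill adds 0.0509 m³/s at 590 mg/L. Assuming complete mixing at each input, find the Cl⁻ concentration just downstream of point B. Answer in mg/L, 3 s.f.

126 mg/L

After input A: C = (4.3·19 + 0.22·2100) / 4.52 = 120.3 mg/L.
After input B: C = (4.52·120.3 + 0.0509·590) / 4.571 = 125.5 mg/L.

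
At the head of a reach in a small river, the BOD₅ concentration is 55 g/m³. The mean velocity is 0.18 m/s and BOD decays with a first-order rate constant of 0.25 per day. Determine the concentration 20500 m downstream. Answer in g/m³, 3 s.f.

39.6 g/m³

Travel time t = 20500 m / 0.18 m/s = 2.05e+04/0.18 = 1.139e+05 s = 1.318 d.
First-order decay: C = 55·exp(−0.25·1.318) = 55·0.7193 = 39.56 g/m³.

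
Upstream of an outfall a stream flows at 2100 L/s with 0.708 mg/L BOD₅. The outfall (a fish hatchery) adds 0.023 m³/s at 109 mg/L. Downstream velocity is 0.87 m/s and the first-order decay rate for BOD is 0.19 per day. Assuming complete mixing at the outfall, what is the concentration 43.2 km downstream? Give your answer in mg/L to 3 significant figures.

1.69 mg/L

2100 L/s = 2.1 m³/s.
After complete mixing, C₀ = (0.023·109 + 2.1·0.708) / 2.123 = 1.881 mg/L.
Travel time t = 4.32e+04 m / 0.87 m/s = 4.966e+04 s = 0.5747 d.
C = 1.881·exp(−0.19·0.5747) = 1.881·0.8966 = 1.687 mg/L.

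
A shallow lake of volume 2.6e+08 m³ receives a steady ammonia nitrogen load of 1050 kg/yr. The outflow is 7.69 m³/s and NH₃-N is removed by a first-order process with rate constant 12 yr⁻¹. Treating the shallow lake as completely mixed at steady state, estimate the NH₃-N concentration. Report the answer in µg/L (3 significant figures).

Outflow Q = 7.69 m³/s × 3.156e+07 s/yr = 2.427e+08 m³/yr.
Steady-state CSTR mass balance: W = Q·C + k·V·C, so C = W/(Q + kV).
Q + kV = 2.427e+08 + 12·2.6e+08 = 3.363e+09 m³/yr.
C = 1050/3.363e+09 = 3.123e-07 kg/m³ = 0.0003123 mg/L = 0.3123 µg/L.

0.312 µg/L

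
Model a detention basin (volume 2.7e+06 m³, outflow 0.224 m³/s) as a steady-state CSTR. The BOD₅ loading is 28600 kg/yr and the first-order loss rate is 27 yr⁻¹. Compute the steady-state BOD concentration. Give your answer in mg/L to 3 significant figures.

0.358 mg/L

Outflow Q = 0.224 m³/s × 3.156e+07 s/yr = 7.069e+06 m³/yr.
Steady-state CSTR mass balance: W = Q·C + k·V·C, so C = W/(Q + kV).
Q + kV = 7.069e+06 + 27·2.7e+06 = 7.997e+07 m³/yr.
C = 28600/7.997e+07 = 0.0003576 kg/m³ = 0.3576 mg/L.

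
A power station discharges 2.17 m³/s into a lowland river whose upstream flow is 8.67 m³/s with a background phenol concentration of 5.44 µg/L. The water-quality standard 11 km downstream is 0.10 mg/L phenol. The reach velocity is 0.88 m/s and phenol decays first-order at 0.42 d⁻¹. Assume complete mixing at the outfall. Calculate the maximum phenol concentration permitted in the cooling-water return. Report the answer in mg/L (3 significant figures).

0.509 mg/L

5.44 µg/L = 0.00544 mg/L.
Travel time to the compliance point: t = 1.1e+04/0.88 = 1.25e+04 s = 0.1447 d; decay factor exp(−0.42·0.1447) = 0.941.
So the concentration just after mixing may be at most 0.1/0.941 = 0.1063 mg/L.
Mass balance: 0.1063·10.84 = 2.17·Cₑ + 8.67·0.00544.
Cₑ = (1.152 − 0.04716) / 2.17 = 0.5091 mg/L.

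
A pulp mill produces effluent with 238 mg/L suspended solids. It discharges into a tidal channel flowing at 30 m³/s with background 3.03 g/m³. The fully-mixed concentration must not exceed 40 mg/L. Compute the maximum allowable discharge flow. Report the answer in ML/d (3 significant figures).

Mass balance at complete mixing: C_std·(Q_w + Q_r) = Q_w·C_e + Q_r·C_b.
Rearranging, Q_w = Q_r·(C_std − C_b)/(C_e − C_std) = 30·(40 − 3.03) / (238 − 40) = 5.602 m³/s.
= 484 ML/d.

484 ML/d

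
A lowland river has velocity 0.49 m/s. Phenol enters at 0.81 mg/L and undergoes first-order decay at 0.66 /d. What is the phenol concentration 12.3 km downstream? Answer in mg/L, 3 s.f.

0.669 mg/L

Travel time t = 12.3 km / 0.49 m/s = 1.23e+04/0.49 = 2.51e+04 s = 0.2905 d.
First-order decay: C = 0.81·exp(−0.66·0.2905) = 0.81·0.8255 = 0.6687 mg/L.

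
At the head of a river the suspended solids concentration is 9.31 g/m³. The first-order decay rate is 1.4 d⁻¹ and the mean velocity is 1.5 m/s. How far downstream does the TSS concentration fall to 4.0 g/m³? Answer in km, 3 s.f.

78.2 km

From C = C₀·e^(−kt), t = ln(C₀/C)/k = ln(9.31/4.0)/1.4 = 0.8448/1.4 = 0.6034 d.
Distance = v·t = 1.5 m/s × 5.214e+04 s = 7.82e+04 m = 78.2 km.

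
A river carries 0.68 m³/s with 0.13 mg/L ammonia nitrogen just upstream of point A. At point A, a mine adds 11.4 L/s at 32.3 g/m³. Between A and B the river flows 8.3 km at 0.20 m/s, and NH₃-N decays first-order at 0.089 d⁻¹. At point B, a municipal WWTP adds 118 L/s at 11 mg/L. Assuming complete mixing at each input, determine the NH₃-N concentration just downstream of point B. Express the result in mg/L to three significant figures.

11.4 L/s = 0.0114 m³/s.
After input A: C = (0.68·0.13 + 0.0114·32.3) / 0.6914 = 0.6604 mg/L.
Over the 8.3 km reach to input B (t = 4.15e+04 s = 0.4803 d), decay gives C = 0.6604·exp(−0.089·0.4803) = 0.6328 mg/L.
118 L/s = 0.118 m³/s.
After input B: C = (0.6914·0.6328 + 0.118·11) / 0.8094 = 2.144 mg/L.

2.14 mg/L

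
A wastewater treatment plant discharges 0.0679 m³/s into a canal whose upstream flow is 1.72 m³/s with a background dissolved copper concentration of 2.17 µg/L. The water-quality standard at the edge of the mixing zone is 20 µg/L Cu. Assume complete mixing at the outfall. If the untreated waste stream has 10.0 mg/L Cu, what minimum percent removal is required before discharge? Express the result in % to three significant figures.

2.17 µg/L = 0.00217 mg/L.
20 µg/L = 0.02 mg/L.
Mass balance: 0.02·1.788 = 0.0679·Cₑ + 1.72·0.00217.
Cₑ = (0.03576 − 0.003732) / 0.0679 = 0.4717 mg/L.
Required removal = 1 − 0.4717/10.0 = 95.28 %.

95.3 %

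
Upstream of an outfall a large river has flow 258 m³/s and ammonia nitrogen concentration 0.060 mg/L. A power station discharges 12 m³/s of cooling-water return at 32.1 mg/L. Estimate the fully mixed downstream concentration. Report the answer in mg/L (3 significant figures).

By mass balance at complete mixing, C = (12·32.1 + 258·0.06) / (12 + 258) = 400.7/270 = 1.484 mg/L.

1.48 mg/L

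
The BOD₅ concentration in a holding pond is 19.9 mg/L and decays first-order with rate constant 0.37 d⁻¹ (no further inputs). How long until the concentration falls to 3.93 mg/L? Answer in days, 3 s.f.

t = ln(C₀/C)/k = ln(19.9/3.93)/0.37 = 1.622/0.37 = 4.384 d.

4.38 d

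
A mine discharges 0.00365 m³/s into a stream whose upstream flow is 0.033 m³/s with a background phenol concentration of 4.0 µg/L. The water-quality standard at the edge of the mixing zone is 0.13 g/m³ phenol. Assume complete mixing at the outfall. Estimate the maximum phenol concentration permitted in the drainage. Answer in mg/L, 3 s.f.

4.0 µg/L = 0.004 mg/L.
Mass balance: 0.13·0.03665 = 0.00365·Cₑ + 0.033·0.004.
Cₑ = (0.004765 − 0.000132) / 0.00365 = 1.269 mg/L.

1.27 mg/L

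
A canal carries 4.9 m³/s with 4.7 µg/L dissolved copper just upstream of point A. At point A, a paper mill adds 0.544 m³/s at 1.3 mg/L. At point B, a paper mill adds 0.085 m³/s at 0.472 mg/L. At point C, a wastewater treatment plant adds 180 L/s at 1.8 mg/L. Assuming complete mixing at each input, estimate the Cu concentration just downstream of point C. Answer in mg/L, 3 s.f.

0.192 mg/L

4.7 µg/L = 0.0047 mg/L.
After input A: C = (4.9·0.0047 + 0.544·1.3) / 5.444 = 0.1341 mg/L.
After input B: C = (5.444·0.1341 + 0.085·0.472) / 5.529 = 0.1393 mg/L.
180 L/s = 0.18 m³/s.
After input C: C = (5.529·0.1393 + 0.18·1.8) / 5.709 = 0.1917 mg/L.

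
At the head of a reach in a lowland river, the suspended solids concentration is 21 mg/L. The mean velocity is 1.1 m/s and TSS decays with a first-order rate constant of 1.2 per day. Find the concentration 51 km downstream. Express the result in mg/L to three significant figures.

Travel time t = 51 km / 1.1 m/s = 5.1e+04/1.1 = 4.636e+04 s = 0.5366 d.
First-order decay: C = 21·exp(−1.2·0.5366) = 21·0.5252 = 11.03 mg/L.

11.0 mg/L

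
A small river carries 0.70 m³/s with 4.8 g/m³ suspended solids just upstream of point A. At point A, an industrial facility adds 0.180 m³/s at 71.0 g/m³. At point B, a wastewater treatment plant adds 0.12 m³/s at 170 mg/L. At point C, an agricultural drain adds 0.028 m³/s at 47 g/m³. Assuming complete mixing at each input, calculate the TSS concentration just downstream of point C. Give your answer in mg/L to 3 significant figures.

36.8 mg/L

After input A: C = (0.7·4.8 + 0.18·71) / 0.88 = 18.34 mg/L.
After input B: C = (0.88·18.34 + 0.12·170) / 1 = 36.54 mg/L.
After input C: C = (1·36.54 + 0.028·47) / 1.028 = 36.82 mg/L.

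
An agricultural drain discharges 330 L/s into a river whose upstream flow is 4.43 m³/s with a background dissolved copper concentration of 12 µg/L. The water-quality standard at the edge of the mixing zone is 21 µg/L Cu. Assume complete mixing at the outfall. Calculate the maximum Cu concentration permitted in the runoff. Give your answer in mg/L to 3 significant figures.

0.142 mg/L

330 L/s = 0.33 m³/s.
12 µg/L = 0.012 mg/L.
21 µg/L = 0.021 mg/L.
Mass balance: 0.021·4.76 = 0.33·Cₑ + 4.43·0.012.
Cₑ = (0.09996 − 0.05316) / 0.33 = 0.1418 mg/L.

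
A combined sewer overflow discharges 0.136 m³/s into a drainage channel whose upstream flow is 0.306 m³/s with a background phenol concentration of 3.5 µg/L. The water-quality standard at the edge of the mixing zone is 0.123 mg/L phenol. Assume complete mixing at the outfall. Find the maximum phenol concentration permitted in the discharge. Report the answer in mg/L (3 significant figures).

3.5 µg/L = 0.0035 mg/L.
Mass balance: 0.123·0.442 = 0.136·Cₑ + 0.306·0.0035.
Cₑ = (0.05437 − 0.001071) / 0.136 = 0.3919 mg/L.

0.392 mg/L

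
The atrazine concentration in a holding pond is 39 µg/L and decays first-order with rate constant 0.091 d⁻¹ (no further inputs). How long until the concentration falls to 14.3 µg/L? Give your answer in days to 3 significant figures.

11.0 d

t = ln(C₀/C)/k = ln(39/14.3)/0.091 = 1.003/0.091 = 11.03 d.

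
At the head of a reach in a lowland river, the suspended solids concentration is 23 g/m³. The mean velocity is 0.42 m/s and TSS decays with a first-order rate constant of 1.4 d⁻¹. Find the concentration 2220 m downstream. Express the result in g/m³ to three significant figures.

Travel time t = 2220 m / 0.42 m/s = 2220/0.42 = 5286 s = 0.06118 d.
First-order decay: C = 23·exp(−1.4·0.06118) = 23·0.9179 = 21.11 g/m³.

21.1 g/m³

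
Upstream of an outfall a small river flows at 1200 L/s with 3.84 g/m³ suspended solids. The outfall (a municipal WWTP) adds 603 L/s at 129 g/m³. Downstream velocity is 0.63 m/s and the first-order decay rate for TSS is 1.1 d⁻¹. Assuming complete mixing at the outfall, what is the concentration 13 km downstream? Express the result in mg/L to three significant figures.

35.1 mg/L

603 L/s = 0.603 m³/s.
1200 L/s = 1.2 m³/s.
After complete mixing, C₀ = (0.603·129 + 1.2·3.84) / 1.803 = 45.7 mg/L.
Travel time t = 1.3e+04 m / 0.63 m/s = 2.063e+04 s = 0.2388 d.
C = 45.7·exp(−1.1·0.2388) = 45.7·0.769 = 35.14 mg/L.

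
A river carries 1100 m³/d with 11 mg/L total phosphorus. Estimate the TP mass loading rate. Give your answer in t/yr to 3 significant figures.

4.42 t/yr

1100 m³/d = 0.01273 m³/s.
Mass flux = Q·C = 0.01273 m³/s × 11 g/m³ = 0.14 g/s.
= 0.14 g/s × 31.56 = 4.42 t/yr.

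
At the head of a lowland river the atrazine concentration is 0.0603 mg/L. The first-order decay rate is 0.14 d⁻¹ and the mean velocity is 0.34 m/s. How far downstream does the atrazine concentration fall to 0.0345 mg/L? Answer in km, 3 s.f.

From C = C₀·e^(−kt), t = ln(C₀/C)/k = ln(0.0603/0.0345)/0.14 = 0.5584/0.14 = 3.988 d.
Distance = v·t = 0.34 m/s × 3.446e+05 s = 1.172e+05 m = 117.2 km.

117 km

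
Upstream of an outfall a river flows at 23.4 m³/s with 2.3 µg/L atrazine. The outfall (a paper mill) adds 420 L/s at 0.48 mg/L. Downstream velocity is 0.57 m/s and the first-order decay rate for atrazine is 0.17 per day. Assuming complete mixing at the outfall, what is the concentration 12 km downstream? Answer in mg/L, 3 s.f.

420 L/s = 0.42 m³/s.
2.3 µg/L = 0.0023 mg/L.
After complete mixing, C₀ = (0.42·0.48 + 23.4·0.0023) / 23.82 = 0.01072 mg/L.
Travel time t = 1.2e+04 m / 0.57 m/s = 2.105e+04 s = 0.2437 d.
C = 0.01072·exp(−0.17·0.2437) = 0.01072·0.9594 = 0.01029 mg/L.

0.0103 mg/L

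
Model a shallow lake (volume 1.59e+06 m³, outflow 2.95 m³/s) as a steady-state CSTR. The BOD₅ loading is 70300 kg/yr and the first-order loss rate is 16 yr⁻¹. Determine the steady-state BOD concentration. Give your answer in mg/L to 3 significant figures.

0.593 mg/L

Outflow Q = 2.95 m³/s × 3.156e+07 s/yr = 9.309e+07 m³/yr.
Steady-state CSTR mass balance: W = Q·C + k·V·C, so C = W/(Q + kV).
Q + kV = 9.309e+07 + 16·1.59e+06 = 1.185e+08 m³/yr.
C = 70300/1.185e+08 = 0.0005931 kg/m³ = 0.5931 mg/L.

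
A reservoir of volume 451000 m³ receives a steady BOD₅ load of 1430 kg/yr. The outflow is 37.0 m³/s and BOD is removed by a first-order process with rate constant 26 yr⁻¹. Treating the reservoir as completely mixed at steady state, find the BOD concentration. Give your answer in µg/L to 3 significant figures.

Outflow Q = 37.0 m³/s × 3.156e+07 s/yr = 1.168e+09 m³/yr.
Steady-state CSTR mass balance: W = Q·C + k·V·C, so C = W/(Q + kV).
Q + kV = 1.168e+09 + 26·451000 = 1.179e+09 m³/yr.
C = 1430/1.179e+09 = 1.213e-06 kg/m³ = 0.001213 mg/L = 1.213 µg/L.

1.21 µg/L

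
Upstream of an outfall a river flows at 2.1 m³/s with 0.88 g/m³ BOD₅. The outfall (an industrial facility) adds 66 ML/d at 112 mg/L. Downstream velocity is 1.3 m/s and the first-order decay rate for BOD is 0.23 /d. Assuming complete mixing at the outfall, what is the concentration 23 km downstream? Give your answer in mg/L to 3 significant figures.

66 ML/d = 0.7639 m³/s.
After complete mixing, C₀ = (0.7639·112 + 2.1·0.88) / 2.864 = 30.52 mg/L.
Travel time t = 2.3e+04 m / 1.3 m/s = 1.769e+04 s = 0.2048 d.
C = 30.52·exp(−0.23·0.2048) = 30.52·0.954 = 29.12 mg/L.

29.1 mg/L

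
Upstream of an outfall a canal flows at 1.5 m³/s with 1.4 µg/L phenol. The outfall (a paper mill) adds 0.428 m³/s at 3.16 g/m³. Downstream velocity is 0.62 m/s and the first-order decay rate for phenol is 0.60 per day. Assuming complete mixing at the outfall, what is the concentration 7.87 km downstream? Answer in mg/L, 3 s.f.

0.643 mg/L

1.4 µg/L = 0.0014 mg/L.
After complete mixing, C₀ = (0.428·3.16 + 1.5·0.0014) / 1.928 = 0.7026 mg/L.
Travel time t = 7870 m / 0.62 m/s = 1.269e+04 s = 0.1469 d.
C = 0.7026·exp(−0.60·0.1469) = 0.7026·0.9156 = 0.6433 mg/L.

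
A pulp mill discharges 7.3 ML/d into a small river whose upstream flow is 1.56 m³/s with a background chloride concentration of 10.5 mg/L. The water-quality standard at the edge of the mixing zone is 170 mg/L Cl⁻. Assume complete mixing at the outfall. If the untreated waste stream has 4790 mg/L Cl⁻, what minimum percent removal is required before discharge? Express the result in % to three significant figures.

35.0 %

7.3 ML/d = 0.08449 m³/s.
Mass balance: 170·1.644 = 0.08449·Cₑ + 1.56·10.5.
Cₑ = (279.6 − 16.38) / 0.08449 = 3115 mg/L.
Required removal = 1 − 3115/4790 = 34.97 %.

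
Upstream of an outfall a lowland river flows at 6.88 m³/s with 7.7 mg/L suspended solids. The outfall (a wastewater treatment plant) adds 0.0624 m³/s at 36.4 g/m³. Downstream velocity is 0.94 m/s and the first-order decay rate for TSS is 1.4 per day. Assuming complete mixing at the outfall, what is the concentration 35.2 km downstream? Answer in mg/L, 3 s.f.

4.34 mg/L

After complete mixing, C₀ = (0.0624·36.4 + 6.88·7.7) / 6.942 = 7.958 mg/L.
Travel time t = 3.52e+04 m / 0.94 m/s = 3.745e+04 s = 0.4334 d.
C = 7.958·exp(−1.4·0.4334) = 7.958·0.5451 = 4.338 mg/L.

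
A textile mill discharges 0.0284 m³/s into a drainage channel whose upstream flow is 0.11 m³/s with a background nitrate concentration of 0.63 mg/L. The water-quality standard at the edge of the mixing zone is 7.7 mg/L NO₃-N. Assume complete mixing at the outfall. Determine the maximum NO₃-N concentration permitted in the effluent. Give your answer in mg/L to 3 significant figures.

35.1 mg/L

Mass balance: 7.7·0.1384 = 0.0284·Cₑ + 0.11·0.63.
Cₑ = (1.066 − 0.0693) / 0.0284 = 35.08 mg/L.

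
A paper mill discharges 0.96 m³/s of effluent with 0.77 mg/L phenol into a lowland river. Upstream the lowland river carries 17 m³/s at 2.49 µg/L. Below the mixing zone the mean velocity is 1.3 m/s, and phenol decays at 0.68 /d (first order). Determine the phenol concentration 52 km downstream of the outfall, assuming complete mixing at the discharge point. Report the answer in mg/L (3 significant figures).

0.0318 mg/L

2.49 µg/L = 0.00249 mg/L.
After complete mixing, C₀ = (0.96·0.77 + 17·0.00249) / 17.96 = 0.04352 mg/L.
Travel time t = 5.2e+04 m / 1.3 m/s = 4e+04 s = 0.463 d.
C = 0.04352·exp(−0.68·0.463) = 0.04352·0.7299 = 0.03176 mg/L.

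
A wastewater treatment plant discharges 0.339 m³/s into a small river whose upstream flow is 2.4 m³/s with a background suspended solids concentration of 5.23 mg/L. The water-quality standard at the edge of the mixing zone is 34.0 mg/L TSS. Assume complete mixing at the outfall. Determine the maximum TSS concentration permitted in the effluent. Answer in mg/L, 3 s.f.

Mass balance: 34·2.739 = 0.339·Cₑ + 2.4·5.23.
Cₑ = (93.13 − 12.55) / 0.339 = 237.7 mg/L.

238 mg/L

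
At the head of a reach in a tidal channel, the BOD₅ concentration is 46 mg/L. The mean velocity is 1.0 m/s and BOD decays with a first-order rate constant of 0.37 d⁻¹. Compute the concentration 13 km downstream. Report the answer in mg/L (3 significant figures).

Travel time t = 13 km / 1.0 m/s = 1.3e+04/1.0 = 1.3e+04 s = 0.1505 d.
First-order decay: C = 46·exp(−0.37·0.1505) = 46·0.9458 = 43.51 mg/L.

43.5 mg/L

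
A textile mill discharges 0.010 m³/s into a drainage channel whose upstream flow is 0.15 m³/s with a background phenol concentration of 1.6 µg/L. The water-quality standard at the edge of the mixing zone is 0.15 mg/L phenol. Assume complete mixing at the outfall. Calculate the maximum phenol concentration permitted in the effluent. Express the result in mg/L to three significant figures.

2.38 mg/L

1.6 µg/L = 0.0016 mg/L.
Mass balance: 0.15·0.16 = 0.01·Cₑ + 0.15·0.0016.
Cₑ = (0.024 − 0.00024) / 0.01 = 2.376 mg/L.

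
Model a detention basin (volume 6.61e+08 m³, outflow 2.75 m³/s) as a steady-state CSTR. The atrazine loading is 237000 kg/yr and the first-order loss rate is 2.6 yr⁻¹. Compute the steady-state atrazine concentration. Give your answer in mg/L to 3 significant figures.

Outflow Q = 2.75 m³/s × 3.156e+07 s/yr = 8.678e+07 m³/yr.
Steady-state CSTR mass balance: W = Q·C + k·V·C, so C = W/(Q + kV).
Q + kV = 8.678e+07 + 2.6·6.61e+08 = 1.805e+09 m³/yr.
C = 237000/1.805e+09 = 0.0001313 kg/m³ = 0.1313 mg/L.

0.131 mg/L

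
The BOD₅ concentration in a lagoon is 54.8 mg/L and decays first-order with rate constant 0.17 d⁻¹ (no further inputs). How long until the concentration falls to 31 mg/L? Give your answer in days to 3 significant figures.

t = ln(C₀/C)/k = ln(54.8/31)/0.17 = 0.5697/0.17 = 3.351 d.

3.35 d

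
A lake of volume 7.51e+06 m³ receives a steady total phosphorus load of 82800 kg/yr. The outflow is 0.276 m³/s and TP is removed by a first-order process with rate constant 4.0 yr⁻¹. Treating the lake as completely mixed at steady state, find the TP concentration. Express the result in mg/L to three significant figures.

Outflow Q = 0.276 m³/s × 3.156e+07 s/yr = 8.71e+06 m³/yr.
Steady-state CSTR mass balance: W = Q·C + k·V·C, so C = W/(Q + kV).
Q + kV = 8.71e+06 + 4.0·7.51e+06 = 3.875e+07 m³/yr.
C = 82800/3.875e+07 = 0.002137 kg/m³ = 2.137 mg/L.

2.14 mg/L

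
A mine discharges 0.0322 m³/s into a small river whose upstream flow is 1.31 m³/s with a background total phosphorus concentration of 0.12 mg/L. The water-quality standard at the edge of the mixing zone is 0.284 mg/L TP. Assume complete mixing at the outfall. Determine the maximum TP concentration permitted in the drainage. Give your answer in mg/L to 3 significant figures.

6.96 mg/L

Mass balance: 0.284·1.342 = 0.0322·Cₑ + 1.31·0.12.
Cₑ = (0.3812 − 0.1572) / 0.0322 = 6.956 mg/L.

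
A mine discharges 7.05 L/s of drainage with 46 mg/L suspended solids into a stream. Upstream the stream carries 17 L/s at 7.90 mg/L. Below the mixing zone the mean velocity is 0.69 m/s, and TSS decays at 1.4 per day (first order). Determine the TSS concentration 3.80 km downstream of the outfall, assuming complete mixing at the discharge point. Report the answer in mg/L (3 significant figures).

7.05 L/s = 0.00705 m³/s.
17 L/s = 0.017 m³/s.
After complete mixing, C₀ = (0.00705·46 + 0.017·7.9) / 0.02405 = 19.07 mg/L.
Travel time t = 3800 m / 0.69 m/s = 5507 s = 0.06374 d.
C = 19.07·exp(−1.4·0.06374) = 19.07·0.9146 = 17.44 mg/L.

17.4 mg/L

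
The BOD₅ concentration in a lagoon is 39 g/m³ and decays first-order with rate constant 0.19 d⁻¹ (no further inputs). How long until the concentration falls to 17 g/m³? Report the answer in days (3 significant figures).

4.37 d

t = ln(C₀/C)/k = ln(39/17)/0.19 = 0.8303/0.19 = 4.37 d.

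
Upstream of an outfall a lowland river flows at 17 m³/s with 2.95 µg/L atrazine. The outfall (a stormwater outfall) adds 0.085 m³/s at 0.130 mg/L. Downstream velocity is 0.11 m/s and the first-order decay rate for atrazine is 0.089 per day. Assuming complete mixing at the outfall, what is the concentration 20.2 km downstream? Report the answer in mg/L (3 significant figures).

0.00296 mg/L

2.95 µg/L = 0.00295 mg/L.
After complete mixing, C₀ = (0.085·0.13 + 17·0.00295) / 17.09 = 0.003582 mg/L.
Travel time t = 2.02e+04 m / 0.11 m/s = 1.836e+05 s = 2.125 d.
C = 0.003582·exp(−0.089·2.125) = 0.003582·0.8277 = 0.002965 mg/L.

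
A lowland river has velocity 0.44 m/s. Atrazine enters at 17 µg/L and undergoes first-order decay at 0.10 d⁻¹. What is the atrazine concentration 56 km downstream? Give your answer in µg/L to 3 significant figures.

Travel time t = 56 km / 0.44 m/s = 5.6e+04/0.44 = 1.273e+05 s = 1.473 d.
First-order decay: C = 17·exp(−0.10·1.473) = 17·0.863 = 14.67 µg/L.

14.7 µg/L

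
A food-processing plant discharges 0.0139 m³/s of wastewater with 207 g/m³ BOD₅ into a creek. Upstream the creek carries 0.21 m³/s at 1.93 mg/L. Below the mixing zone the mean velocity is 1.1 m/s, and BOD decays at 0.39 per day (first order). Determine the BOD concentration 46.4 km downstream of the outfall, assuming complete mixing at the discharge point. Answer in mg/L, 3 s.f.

After complete mixing, C₀ = (0.0139·207 + 0.21·1.93) / 0.2239 = 14.66 mg/L.
Travel time t = 4.64e+04 m / 1.1 m/s = 4.218e+04 s = 0.4882 d.
C = 14.66·exp(−0.39·0.4882) = 14.66·0.8266 = 12.12 mg/L.

12.1 mg/L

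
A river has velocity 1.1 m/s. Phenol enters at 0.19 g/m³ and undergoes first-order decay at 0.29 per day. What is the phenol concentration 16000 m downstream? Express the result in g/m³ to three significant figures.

Travel time t = 16000 m / 1.1 m/s = 1.6e+04/1.1 = 1.455e+04 s = 0.1684 d.
First-order decay: C = 0.19·exp(−0.29·0.1684) = 0.19·0.9524 = 0.1809 g/m³.

0.181 g/m³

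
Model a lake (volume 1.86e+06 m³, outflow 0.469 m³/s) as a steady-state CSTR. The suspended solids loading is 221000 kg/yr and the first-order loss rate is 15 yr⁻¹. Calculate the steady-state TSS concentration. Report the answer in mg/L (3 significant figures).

Outflow Q = 0.469 m³/s × 3.156e+07 s/yr = 1.48e+07 m³/yr.
Steady-state CSTR mass balance: W = Q·C + k·V·C, so C = W/(Q + kV).
Q + kV = 1.48e+07 + 15·1.86e+06 = 4.27e+07 m³/yr.
C = 221000/4.27e+07 = 0.005176 kg/m³ = 5.176 mg/L.

5.18 mg/L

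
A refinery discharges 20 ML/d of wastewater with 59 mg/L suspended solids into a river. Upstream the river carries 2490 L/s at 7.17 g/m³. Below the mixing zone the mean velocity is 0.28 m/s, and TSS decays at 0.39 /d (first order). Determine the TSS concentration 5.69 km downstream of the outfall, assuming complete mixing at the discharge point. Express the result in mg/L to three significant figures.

10.6 mg/L

20 ML/d = 0.2315 m³/s.
2490 L/s = 2.49 m³/s.
After complete mixing, C₀ = (0.2315·59 + 2.49·7.17) / 2.721 = 11.58 mg/L.
Travel time t = 5690 m / 0.28 m/s = 2.032e+04 s = 0.2352 d.
C = 11.58·exp(−0.39·0.2352) = 11.58·0.9124 = 10.56 mg/L.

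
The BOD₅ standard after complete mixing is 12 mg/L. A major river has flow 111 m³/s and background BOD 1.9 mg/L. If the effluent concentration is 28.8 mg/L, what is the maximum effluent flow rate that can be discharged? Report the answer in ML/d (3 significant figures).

5770 ML/d

Mass balance at complete mixing: C_std·(Q_w + Q_r) = Q_w·C_e + Q_r·C_b.
Rearranging, Q_w = Q_r·(C_std − C_b)/(C_e − C_std) = 111·(12 − 1.9) / (28.8 − 12) = 66.73 m³/s.
= 5766 ML/d.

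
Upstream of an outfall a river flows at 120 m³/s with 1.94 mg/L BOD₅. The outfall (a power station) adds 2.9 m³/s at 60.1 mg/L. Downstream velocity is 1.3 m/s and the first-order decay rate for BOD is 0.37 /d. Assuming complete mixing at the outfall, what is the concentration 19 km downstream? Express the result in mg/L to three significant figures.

After complete mixing, C₀ = (2.9·60.1 + 120·1.94) / 122.9 = 3.312 mg/L.
Travel time t = 1.9e+04 m / 1.3 m/s = 1.462e+04 s = 0.1692 d.
C = 3.312·exp(−0.37·0.1692) = 3.312·0.9393 = 3.111 mg/L.

3.11 mg/L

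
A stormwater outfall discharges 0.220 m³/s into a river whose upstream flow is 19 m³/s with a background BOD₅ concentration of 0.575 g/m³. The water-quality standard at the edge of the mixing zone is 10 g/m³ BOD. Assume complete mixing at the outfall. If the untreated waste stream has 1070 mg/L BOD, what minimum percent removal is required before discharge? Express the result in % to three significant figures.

Mass balance: 10·19.22 = 0.22·Cₑ + 19·0.575.
Cₑ = (192.2 − 10.92) / 0.22 = 824 mg/L.
Required removal = 1 − 824/1070 = 22.99 %.

23.0 %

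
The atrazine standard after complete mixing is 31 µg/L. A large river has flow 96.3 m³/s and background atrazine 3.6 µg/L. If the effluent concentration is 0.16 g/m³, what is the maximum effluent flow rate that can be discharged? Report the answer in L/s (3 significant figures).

20500 L/s

3.6 µg/L = 0.0036 mg/L.
31 µg/L = 0.031 mg/L.
Mass balance at complete mixing: C_std·(Q_w + Q_r) = Q_w·C_e + Q_r·C_b.
Rearranging, Q_w = Q_r·(C_std − C_b)/(C_e − C_std) = 96.3·(0.031 − 0.0036) / (0.16 − 0.031) = 20.45 m³/s.
= 2.045e+04 L/s.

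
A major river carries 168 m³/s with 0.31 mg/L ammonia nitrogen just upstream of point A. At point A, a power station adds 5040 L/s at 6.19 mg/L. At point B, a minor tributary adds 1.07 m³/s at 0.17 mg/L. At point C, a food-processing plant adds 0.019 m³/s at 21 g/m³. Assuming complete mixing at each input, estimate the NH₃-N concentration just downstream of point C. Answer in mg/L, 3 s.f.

0.482 mg/L

5040 L/s = 5.04 m³/s.
After input A: C = (168·0.31 + 5.04·6.19) / 173 = 0.4813 mg/L.
After input B: C = (173·0.4813 + 1.07·0.17) / 174.1 = 0.4793 mg/L.
After input C: C = (174.1·0.4793 + 0.019·21) / 174.1 = 0.4816 mg/L.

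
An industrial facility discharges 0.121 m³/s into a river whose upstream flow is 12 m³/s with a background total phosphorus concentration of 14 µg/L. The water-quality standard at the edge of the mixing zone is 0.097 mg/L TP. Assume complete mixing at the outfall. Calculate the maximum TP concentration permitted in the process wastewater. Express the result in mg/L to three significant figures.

14 µg/L = 0.014 mg/L.
Mass balance: 0.097·12.12 = 0.121·Cₑ + 12·0.014.
Cₑ = (1.176 − 0.168) / 0.121 = 8.328 mg/L.

8.33 mg/L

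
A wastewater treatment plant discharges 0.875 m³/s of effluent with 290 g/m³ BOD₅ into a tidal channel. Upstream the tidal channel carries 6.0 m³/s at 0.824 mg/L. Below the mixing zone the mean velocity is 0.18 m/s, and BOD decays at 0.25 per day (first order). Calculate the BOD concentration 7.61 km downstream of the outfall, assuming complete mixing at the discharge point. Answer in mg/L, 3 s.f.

After complete mixing, C₀ = (0.875·290 + 6·0.824) / 6.875 = 37.63 mg/L.
Travel time t = 7610 m / 0.18 m/s = 4.228e+04 s = 0.4893 d.
C = 37.63·exp(−0.25·0.4893) = 37.63·0.8849 = 33.3 mg/L.

33.3 mg/L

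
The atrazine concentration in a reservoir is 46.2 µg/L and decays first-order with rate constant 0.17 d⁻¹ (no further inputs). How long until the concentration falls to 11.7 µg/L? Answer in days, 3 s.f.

t = ln(C₀/C)/k = ln(46.2/11.7)/0.17 = 1.373/0.17 = 8.079 d.

8.08 d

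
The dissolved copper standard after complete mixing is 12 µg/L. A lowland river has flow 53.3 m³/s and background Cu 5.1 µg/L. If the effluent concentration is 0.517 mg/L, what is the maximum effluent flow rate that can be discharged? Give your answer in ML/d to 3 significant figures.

62.9 ML/d

5.1 µg/L = 0.0051 mg/L.
12 µg/L = 0.012 mg/L.
Mass balance at complete mixing: C_std·(Q_w + Q_r) = Q_w·C_e + Q_r·C_b.
Rearranging, Q_w = Q_r·(C_std − C_b)/(C_e − C_std) = 53.3·(0.012 − 0.0051) / (0.517 − 0.012) = 0.7283 m³/s.
= 62.92 ML/d.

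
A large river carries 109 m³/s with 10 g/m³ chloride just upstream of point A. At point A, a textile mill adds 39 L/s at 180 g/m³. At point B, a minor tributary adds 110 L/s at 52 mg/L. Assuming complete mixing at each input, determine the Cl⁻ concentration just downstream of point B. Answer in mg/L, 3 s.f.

10.1 mg/L

39 L/s = 0.039 m³/s.
After input A: C = (109·10 + 0.039·180) / 109 = 10.06 mg/L.
110 L/s = 0.11 m³/s.
After input B: C = (109·10.06 + 0.11·52) / 109.1 = 10.1 mg/L.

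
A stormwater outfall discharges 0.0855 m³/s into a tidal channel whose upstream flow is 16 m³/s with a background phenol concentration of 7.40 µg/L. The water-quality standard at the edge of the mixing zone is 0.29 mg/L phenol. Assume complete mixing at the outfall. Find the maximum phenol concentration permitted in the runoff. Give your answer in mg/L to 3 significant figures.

7.40 µg/L = 0.0074 mg/L.
Mass balance: 0.29·16.09 = 0.0855·Cₑ + 16·0.0074.
Cₑ = (4.665 − 0.1184) / 0.0855 = 53.17 mg/L.

53.2 mg/L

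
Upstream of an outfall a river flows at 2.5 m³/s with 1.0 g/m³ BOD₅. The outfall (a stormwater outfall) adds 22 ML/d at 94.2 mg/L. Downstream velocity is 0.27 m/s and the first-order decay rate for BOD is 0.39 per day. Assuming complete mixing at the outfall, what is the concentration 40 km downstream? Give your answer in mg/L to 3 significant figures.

22 ML/d = 0.2546 m³/s.
After complete mixing, C₀ = (0.2546·94.2 + 2.5·1) / 2.755 = 9.615 mg/L.
Travel time t = 4e+04 m / 0.27 m/s = 1.481e+05 s = 1.715 d.
C = 9.615·exp(−0.39·1.715) = 9.615·0.5124 = 4.926 mg/L.

4.93 mg/L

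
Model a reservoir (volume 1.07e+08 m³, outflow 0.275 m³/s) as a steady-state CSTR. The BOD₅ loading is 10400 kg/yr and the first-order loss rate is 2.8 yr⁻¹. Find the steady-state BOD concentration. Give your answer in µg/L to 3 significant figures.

Outflow Q = 0.275 m³/s × 3.156e+07 s/yr = 8.678e+06 m³/yr.
Steady-state CSTR mass balance: W = Q·C + k·V·C, so C = W/(Q + kV).
Q + kV = 8.678e+06 + 2.8·1.07e+08 = 3.083e+08 m³/yr.
C = 10400/3.083e+08 = 3.374e-05 kg/m³ = 0.03374 mg/L = 33.74 µg/L.

33.7 µg/L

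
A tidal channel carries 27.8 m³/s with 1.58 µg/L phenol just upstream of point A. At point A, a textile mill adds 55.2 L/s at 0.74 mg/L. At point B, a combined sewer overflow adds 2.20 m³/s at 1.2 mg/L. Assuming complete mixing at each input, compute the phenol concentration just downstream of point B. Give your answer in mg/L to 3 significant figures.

1.58 µg/L = 0.00158 mg/L.
55.2 L/s = 0.0552 m³/s.
After input A: C = (27.8·0.00158 + 0.0552·0.74) / 27.86 = 0.003043 mg/L.
After input B: C = (27.86·0.003043 + 2.2·1.2) / 30.06 = 0.09066 mg/L.

0.0907 mg/L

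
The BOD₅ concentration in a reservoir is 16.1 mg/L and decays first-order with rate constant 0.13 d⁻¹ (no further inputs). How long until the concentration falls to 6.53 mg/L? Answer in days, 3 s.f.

6.94 d

t = ln(C₀/C)/k = ln(16.1/6.53)/0.13 = 0.9024/0.13 = 6.942 d.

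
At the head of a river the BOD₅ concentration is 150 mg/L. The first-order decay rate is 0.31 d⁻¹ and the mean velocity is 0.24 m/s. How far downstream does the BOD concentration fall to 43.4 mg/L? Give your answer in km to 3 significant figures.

83.0 km

From C = C₀·e^(−kt), t = ln(C₀/C)/k = ln(150/43.4)/0.31 = 1.24/0.31 = 4.001 d.
Distance = v·t = 0.24 m/s × 3.456e+05 s = 8.296e+04 m = 82.96 km.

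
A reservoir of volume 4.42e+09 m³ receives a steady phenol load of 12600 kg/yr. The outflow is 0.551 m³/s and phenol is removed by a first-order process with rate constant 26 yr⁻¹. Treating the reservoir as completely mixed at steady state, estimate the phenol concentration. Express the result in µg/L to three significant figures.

0.110 µg/L

Outflow Q = 0.551 m³/s × 3.156e+07 s/yr = 1.739e+07 m³/yr.
Steady-state CSTR mass balance: W = Q·C + k·V·C, so C = W/(Q + kV).
Q + kV = 1.739e+07 + 26·4.42e+09 = 1.149e+11 m³/yr.
C = 12600/1.149e+11 = 1.096e-07 kg/m³ = 0.0001096 mg/L = 0.1096 µg/L.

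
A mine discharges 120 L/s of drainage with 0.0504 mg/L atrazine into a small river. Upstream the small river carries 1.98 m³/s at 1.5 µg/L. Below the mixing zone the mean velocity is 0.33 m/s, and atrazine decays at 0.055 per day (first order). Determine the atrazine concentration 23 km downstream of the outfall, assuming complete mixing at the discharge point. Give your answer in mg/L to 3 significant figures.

0.00411 mg/L

120 L/s = 0.12 m³/s.
1.5 µg/L = 0.0015 mg/L.
After complete mixing, C₀ = (0.12·0.0504 + 1.98·0.0015) / 2.1 = 0.004294 mg/L.
Travel time t = 2.3e+04 m / 0.33 m/s = 6.97e+04 s = 0.8067 d.
C = 0.004294·exp(−0.055·0.8067) = 0.004294·0.9566 = 0.004108 mg/L.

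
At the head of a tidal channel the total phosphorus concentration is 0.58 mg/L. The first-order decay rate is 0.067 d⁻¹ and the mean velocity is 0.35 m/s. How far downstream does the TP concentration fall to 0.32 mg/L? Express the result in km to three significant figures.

From C = C₀·e^(−kt), t = ln(C₀/C)/k = ln(0.58/0.32)/0.067 = 0.5947/0.067 = 8.876 d.
Distance = v·t = 0.35 m/s × 7.669e+05 s = 2.684e+05 m = 268.4 km.

268 km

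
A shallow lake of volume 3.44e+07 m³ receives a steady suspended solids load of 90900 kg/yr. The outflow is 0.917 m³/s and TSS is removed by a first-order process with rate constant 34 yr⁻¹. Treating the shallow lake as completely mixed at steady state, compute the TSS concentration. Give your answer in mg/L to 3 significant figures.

0.0758 mg/L

Outflow Q = 0.917 m³/s × 3.156e+07 s/yr = 2.894e+07 m³/yr.
Steady-state CSTR mass balance: W = Q·C + k·V·C, so C = W/(Q + kV).
Q + kV = 2.894e+07 + 34·3.44e+07 = 1.199e+09 m³/yr.
C = 90900/1.199e+09 = 7.584e-05 kg/m³ = 0.07584 mg/L.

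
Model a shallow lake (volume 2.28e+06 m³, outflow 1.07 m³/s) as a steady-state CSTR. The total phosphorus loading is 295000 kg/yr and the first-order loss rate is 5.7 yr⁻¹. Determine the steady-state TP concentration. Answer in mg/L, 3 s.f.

6.31 mg/L

Outflow Q = 1.07 m³/s × 3.156e+07 s/yr = 3.377e+07 m³/yr.
Steady-state CSTR mass balance: W = Q·C + k·V·C, so C = W/(Q + kV).
Q + kV = 3.377e+07 + 5.7·2.28e+06 = 4.676e+07 m³/yr.
C = 295000/4.676e+07 = 0.006308 kg/m³ = 6.308 mg/L.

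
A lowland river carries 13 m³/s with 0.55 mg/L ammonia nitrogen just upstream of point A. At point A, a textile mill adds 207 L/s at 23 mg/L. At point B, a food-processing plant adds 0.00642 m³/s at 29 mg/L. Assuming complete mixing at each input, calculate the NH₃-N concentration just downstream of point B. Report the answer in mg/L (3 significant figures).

207 L/s = 0.207 m³/s.
After input A: C = (13·0.55 + 0.207·23) / 13.21 = 0.9019 mg/L.
After input B: C = (13.21·0.9019 + 0.00642·29) / 13.21 = 0.9155 mg/L.

0.916 mg/L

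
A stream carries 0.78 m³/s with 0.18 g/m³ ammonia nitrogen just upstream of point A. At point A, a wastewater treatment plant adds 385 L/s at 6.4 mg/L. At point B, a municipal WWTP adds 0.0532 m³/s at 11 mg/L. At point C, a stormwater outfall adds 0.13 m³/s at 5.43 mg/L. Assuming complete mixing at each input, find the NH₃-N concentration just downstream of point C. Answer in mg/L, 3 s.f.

385 L/s = 0.385 m³/s.
After input A: C = (0.78·0.18 + 0.385·6.4) / 1.165 = 2.236 mg/L.
After input B: C = (1.165·2.236 + 0.0532·11) / 1.218 = 2.618 mg/L.
After input C: C = (1.218·2.618 + 0.13·5.43) / 1.348 = 2.889 mg/L.

2.89 mg/L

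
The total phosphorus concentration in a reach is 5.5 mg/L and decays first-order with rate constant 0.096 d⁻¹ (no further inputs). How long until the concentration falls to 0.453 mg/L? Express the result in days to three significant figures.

t = ln(C₀/C)/k = ln(5.5/0.453)/0.096 = 2.497/0.096 = 26.01 d.

26.0 d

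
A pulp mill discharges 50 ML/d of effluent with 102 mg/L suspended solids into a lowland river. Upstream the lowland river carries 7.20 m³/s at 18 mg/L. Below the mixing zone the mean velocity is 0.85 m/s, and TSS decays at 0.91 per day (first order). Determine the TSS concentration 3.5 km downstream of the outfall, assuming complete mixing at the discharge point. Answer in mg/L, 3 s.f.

50 ML/d = 0.5787 m³/s.
After complete mixing, C₀ = (0.5787·102 + 7.2·18) / 7.779 = 24.25 mg/L.
Travel time t = 3500 m / 0.85 m/s = 4118 s = 0.04766 d.
C = 24.25·exp(−0.91·0.04766) = 24.25·0.9576 = 23.22 mg/L.

23.2 mg/L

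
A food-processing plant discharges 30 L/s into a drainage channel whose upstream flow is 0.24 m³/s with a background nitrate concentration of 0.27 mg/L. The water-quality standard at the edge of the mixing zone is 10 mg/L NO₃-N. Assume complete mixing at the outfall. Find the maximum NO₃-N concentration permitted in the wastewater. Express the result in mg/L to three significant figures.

87.8 mg/L

30 L/s = 0.03 m³/s.
Mass balance: 10·0.27 = 0.03·Cₑ + 0.24·0.27.
Cₑ = (2.7 − 0.0648) / 0.03 = 87.84 mg/L.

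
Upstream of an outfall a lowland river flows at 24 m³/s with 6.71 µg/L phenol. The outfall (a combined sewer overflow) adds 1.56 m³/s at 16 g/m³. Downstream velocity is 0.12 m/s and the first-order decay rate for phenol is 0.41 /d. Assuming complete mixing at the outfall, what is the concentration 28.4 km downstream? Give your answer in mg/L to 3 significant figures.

0.320 mg/L

6.71 µg/L = 0.00671 mg/L.
After complete mixing, C₀ = (1.56·16 + 24·0.00671) / 25.56 = 0.9828 mg/L.
Travel time t = 2.84e+04 m / 0.12 m/s = 2.367e+05 s = 2.739 d.
C = 0.9828·exp(−0.41·2.739) = 0.9828·0.3253 = 0.3197 mg/L.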